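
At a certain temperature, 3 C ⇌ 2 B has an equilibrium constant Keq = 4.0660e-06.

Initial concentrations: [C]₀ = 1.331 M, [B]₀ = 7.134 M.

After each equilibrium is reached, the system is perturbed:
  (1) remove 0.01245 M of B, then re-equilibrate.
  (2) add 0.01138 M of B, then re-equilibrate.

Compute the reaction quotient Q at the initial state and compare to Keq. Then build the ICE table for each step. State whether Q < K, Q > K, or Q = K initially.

Q₀ = 21.58; Q > K (proceeds reverse)

Q₀ = 21.58 vs Keq = 4.0660e-06 ⇒ Q>K, reverse
Step 1:
                    C           B
  I             1.331       7.134
  C             10.58      -7.051
  E             11.91     0.08286
  solve Keq expr → x = -3.526; check Q = 4.0660e-06
Then remove 0.01245 M of B.
Step 2:
                    C           B
  I             11.91     0.07041
  C          -0.01839     0.01226
  E             11.89     0.08266
  solve Keq expr → x = 0.006129; check Q = 4.0660e-06
Then add 0.01138 M of B.
Step 3:
                    C           B
  I             11.89     0.09404
  C           0.01681     -0.0112
  E             11.91     0.08284
  solve Keq expr → x = -0.005602; check Q = 4.0660e-06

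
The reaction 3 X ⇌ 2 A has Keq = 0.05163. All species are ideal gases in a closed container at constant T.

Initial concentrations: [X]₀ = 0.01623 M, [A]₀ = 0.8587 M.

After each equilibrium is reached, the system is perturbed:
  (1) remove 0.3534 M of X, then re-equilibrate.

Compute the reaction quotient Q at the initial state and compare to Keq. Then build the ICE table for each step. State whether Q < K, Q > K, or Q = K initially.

Q₀ = 1.7248e+05; Q > K (proceeds reverse)

Q₀ = 1.7248e+05 vs Keq = 0.05163 ⇒ Q>K, reverse
Step 1:
                   X          A
  I          0.01623     0.8587
  C           0.9595    -0.6397
  E           0.9758      0.219
  solve Keq expr → x = -0.3198; check Q = 0.05163
Then remove 0.3534 M of X.
Step 2:
                   X          A
  I           0.6224      0.219
  C           0.1134   -0.07561
  E           0.7358     0.1434
  solve Keq expr → x = -0.0378; check Q = 0.05163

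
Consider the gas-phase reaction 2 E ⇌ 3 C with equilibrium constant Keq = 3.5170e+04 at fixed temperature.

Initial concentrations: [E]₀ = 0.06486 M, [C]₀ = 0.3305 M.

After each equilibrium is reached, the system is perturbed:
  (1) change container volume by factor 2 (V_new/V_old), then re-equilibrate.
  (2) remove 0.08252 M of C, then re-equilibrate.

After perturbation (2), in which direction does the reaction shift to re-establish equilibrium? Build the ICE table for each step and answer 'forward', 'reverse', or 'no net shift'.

Direction: forward

Q₀ = 8.581 vs Keq = 3.5170e+04 ⇒ Q<K, forward
Step 1:
                  E         C
  I         0.06486    0.3305
  C        -0.06338   0.09507
  E         0.00148    0.4256
  solve Keq expr → x = 0.03169; check Q = 3.5170e+04
Then change container volume by factor 2 (V_new/V_old).
Step 2:
                  E         C
  I       7.4018e-04    0.2128
  C       -2.1560e-04 3.2340e-04
  E       5.2458e-04    0.2131
  solve Keq expr → x = 1.0780e-04; check Q = 3.5170e+04
Then remove 0.08252 M of C.
Step 3:
                  E         C
  I       5.2458e-04    0.1306
  C       -2.7177e-04 4.0765e-04
  E       2.5281e-04     0.131
  solve Keq expr → x = 1.3588e-04; check Q = 3.5170e+04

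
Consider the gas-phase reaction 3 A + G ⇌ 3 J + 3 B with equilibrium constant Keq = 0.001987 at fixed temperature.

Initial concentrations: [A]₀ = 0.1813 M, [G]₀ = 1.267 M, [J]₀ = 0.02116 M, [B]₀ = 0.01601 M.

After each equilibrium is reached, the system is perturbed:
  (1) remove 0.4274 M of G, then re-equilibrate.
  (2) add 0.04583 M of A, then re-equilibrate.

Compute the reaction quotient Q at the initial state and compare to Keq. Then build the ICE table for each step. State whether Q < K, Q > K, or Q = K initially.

Q₀ = 5.1493e-09; Q < K (proceeds forward)

Q₀ = 5.1493e-09 vs Keq = 0.001987 ⇒ Q<K, forward
Step 1:
                  A         G         J         B
  Initial    0.1813     1.267   0.02116   0.01601
  Change   -0.09151   -0.0305   0.09151   0.09151
  Equil     0.08979     1.236    0.1127    0.1075
  solve Keq expr → x = 0.0305; check Q = 0.001987
Then remove 0.4274 M of G.
Step 2:
                  A         G         J         B
  Initial   0.08979    0.8091    0.1127    0.1075
  Change   0.004781  0.001594 -0.004781 -0.004781
  Equil     0.09457    0.8107    0.1079    0.1027
  solve Keq expr → x = -0.001594; check Q = 0.001987
Then add 0.04583 M of A.
Step 3:
                  A         G         J         B
  Initial    0.1404    0.8107    0.1079    0.1027
  Change   -0.01555 -0.005184   0.01555   0.01555
  Equil      0.1248    0.8055    0.1234    0.1183
  solve Keq expr → x = 0.005184; check Q = 0.001987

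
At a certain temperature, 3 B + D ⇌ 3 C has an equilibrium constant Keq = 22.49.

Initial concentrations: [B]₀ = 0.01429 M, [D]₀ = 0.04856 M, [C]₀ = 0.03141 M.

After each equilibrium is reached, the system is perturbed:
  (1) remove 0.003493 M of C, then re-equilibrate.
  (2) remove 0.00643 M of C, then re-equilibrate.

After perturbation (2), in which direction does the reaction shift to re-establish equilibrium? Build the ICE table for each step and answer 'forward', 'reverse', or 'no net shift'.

Q₀ = 218.7 vs Keq = 22.49 ⇒ Q>K, reverse
Step 1:
                    B           D           C
  Initial     0.01429     0.04856     0.03141
  Change      0.00802    0.002673    -0.00802
  Equil       0.02231     0.05123     0.02339
  solve Keq expr → x = -0.002673; check Q = 22.49
Then remove 0.003493 M of C.
Step 2:
                    B           D           C
  Initial     0.02231     0.05123      0.0199
  Change    -0.001667 -5.5564e-04    0.001667
  Equil       0.02064     0.05068     0.02156
  solve Keq expr → x = 5.5564e-04; check Q = 22.49
Then remove 0.00643 M of C.
Step 3:
                    B           D           C
  Initial     0.02064     0.05068     0.01513
  Change    -0.003084   -0.001028    0.003084
  Equil       0.01756     0.04965     0.01822
  solve Keq expr → x = 0.001028; check Q = 22.49

Direction: forward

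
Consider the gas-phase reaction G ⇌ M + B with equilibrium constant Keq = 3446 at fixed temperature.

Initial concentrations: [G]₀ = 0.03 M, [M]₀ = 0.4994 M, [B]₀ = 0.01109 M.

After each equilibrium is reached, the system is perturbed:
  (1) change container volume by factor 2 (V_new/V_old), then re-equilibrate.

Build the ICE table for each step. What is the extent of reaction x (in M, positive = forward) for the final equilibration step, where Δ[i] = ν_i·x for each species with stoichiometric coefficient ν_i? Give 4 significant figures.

x = 1.5777e-06 M

Q₀ = 0.1846 vs Keq = 3446 ⇒ Q<K, forward
Step 1:
                    G           M           B
  I              0.03      0.4994     0.01109
  C          -0.02999     0.02999     0.02999
  E        6.3115e-06      0.5294     0.04108
  solve Keq expr → x = 0.02999; check Q = 3446
Then change container volume by factor 2 (V_new/V_old).
Step 2:
                    G           M           B
  I        3.1558e-06      0.2647     0.02054
  C       -1.5777e-06  1.5777e-06  1.5777e-06
  E        1.5780e-06      0.2647     0.02054
  solve Keq expr → x = 1.5777e-06; check Q = 3446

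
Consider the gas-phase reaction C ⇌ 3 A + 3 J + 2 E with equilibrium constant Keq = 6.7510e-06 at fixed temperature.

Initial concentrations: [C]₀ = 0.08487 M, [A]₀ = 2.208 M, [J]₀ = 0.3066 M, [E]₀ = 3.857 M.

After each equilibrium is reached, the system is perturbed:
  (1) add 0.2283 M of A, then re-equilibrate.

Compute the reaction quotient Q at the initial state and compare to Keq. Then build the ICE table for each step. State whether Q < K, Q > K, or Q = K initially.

Q₀ = 54.38 vs Keq = 6.7510e-06 ⇒ Q>K, reverse
Step 1:
                  C         A         J         E
  Initial   0.08487     2.208    0.3066     3.857
  Change     0.1014   -0.3042   -0.3042   -0.2028
  Equil      0.1863     1.904   0.00239     3.654
  solve Keq expr → x = -0.1014; check Q = 6.7510e-06
Then add 0.2283 M of A.
Step 2:
                  C         A         J         E
  Initial    0.1863     2.132   0.00239     3.654
  Change  8.5082e-05 -2.5525e-04 -2.5525e-04 -1.7016e-04
  Equil      0.1864     2.132  0.002135     3.654
  solve Keq expr → x = -8.5082e-05; check Q = 6.7510e-06

Q₀ = 54.38; Q > K (proceeds reverse)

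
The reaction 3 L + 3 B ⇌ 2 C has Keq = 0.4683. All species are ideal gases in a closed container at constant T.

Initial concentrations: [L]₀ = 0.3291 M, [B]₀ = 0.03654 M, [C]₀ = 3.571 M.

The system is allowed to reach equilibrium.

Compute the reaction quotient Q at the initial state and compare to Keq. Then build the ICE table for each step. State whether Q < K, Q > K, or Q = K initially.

Q₀ = 7.3331e+06; Q > K (proceeds reverse)

Q₀ = 7.3331e+06 vs Keq = 0.4683 ⇒ Q>K, reverse
Step 1:
                   L          B          C
  Initial     0.3291    0.03654      3.571
  Change       1.393      1.393    -0.9286
  Equil        1.722      1.429      2.642
  solve Keq expr → x = -0.4643; check Q = 0.4683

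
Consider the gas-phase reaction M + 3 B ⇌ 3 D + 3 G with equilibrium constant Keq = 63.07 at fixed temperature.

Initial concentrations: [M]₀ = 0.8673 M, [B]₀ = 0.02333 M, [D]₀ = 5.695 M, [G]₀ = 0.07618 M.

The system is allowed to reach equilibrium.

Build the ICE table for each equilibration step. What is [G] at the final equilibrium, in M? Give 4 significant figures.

[G]_eq = 0.04006 M

Q₀ = 7415 vs Keq = 63.07 ⇒ Q>K, reverse
Step 1:
                   M          B          D          G
  init        0.8673    0.02333      5.695    0.07618
  Δ          0.01204    0.03612   -0.03612   -0.03612
  eq          0.8793    0.05945      5.659    0.04006
  solve Keq expr → x = -0.01204; check Q = 63.07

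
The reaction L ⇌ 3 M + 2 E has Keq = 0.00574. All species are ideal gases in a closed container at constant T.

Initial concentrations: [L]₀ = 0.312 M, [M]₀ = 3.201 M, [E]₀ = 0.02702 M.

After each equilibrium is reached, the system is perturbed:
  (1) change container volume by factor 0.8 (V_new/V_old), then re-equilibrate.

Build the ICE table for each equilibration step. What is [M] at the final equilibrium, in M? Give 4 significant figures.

[M]_eq = 3.96 M

Q₀ = 0.07675 vs Keq = 0.00574 ⇒ Q>K, reverse
Step 1:
                    L           M           E
  init          0.312       3.201     0.02702
  Δ          0.009707    -0.02912    -0.01941
  eq           0.3217       3.172    0.007607
  solve Keq expr → x = -0.009707; check Q = 0.00574
Then change container volume by factor 0.8 (V_new/V_old).
Step 2:
                    L           M           E
  init         0.4021       3.965    0.009509
  Δ          0.001699   -0.005098   -0.003399
  eq           0.4038        3.96     0.00611
  solve Keq expr → x = -0.001699; check Q = 0.00574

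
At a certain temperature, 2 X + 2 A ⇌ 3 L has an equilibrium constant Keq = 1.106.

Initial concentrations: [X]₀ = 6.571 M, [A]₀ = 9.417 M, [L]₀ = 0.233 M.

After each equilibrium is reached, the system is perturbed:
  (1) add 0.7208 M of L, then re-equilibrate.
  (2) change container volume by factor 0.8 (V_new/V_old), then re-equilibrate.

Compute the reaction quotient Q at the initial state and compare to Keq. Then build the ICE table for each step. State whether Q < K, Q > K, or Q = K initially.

Q₀ = 3.3035e-06 vs Keq = 1.106 ⇒ Q<K, forward
Step 1:
                  X         A         L
  I           6.571     9.417     0.233
  C          -3.935    -3.935     5.902
  E           2.636     5.482     6.135
  solve Keq expr → x = 1.967; check Q = 1.106
Then add 0.7208 M of L.
Step 2:
                  X         A         L
  I           2.636     5.482     6.856
  C          0.1892    0.1892   -0.2837
  E           2.825     5.671     6.573
  solve Keq expr → x = -0.09458; check Q = 1.106
Then change container volume by factor 0.8 (V_new/V_old).
Step 3:
                  X         A         L
  I           3.531     7.089     8.216
  C         -0.1588   -0.1588    0.2383
  E           3.373      6.93     8.454
  solve Keq expr → x = 0.07942; check Q = 1.106

Q₀ = 3.3035e-06; Q < K (proceeds forward)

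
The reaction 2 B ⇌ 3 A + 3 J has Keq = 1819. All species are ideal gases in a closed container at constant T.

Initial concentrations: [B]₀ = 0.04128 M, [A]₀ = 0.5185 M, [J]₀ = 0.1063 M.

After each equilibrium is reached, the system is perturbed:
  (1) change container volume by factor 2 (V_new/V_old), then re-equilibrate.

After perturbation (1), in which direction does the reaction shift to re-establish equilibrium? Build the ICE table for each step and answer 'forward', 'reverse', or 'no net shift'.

Direction: forward

Q₀ = 0.09826 vs Keq = 1819 ⇒ Q<K, forward
Step 1:
                   B          A          J
  I          0.04128     0.5185     0.1063
  C         -0.04057    0.06086    0.06086
  E       7.0665e-04     0.5794     0.1672
  solve Keq expr → x = 0.02029; check Q = 1819
Then change container volume by factor 2 (V_new/V_old).
Step 2:
                   B          A          J
  I       3.5333e-04     0.2897    0.08358
  C       -2.6418e-04 3.9627e-04 3.9627e-04
  E       8.9143e-05     0.2901    0.08398
  solve Keq expr → x = 1.3209e-04; check Q = 1819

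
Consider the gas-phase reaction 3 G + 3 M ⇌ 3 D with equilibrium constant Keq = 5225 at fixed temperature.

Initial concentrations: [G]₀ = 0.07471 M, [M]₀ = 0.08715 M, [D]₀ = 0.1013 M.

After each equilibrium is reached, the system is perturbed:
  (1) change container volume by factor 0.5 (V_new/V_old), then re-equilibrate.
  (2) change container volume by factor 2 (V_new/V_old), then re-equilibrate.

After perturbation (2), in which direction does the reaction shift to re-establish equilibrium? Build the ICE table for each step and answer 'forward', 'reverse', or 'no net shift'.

Direction: reverse

Q₀ = 3766 vs Keq = 5225 ⇒ Q<K, forward
Step 1:
                  G         M         D
  Initial   0.07471   0.08715    0.1013
  Change  -0.003111 -0.003111  0.003111
  Equil      0.0716   0.08404    0.1044
  solve Keq expr → x = 0.001037; check Q = 5225
Then change container volume by factor 0.5 (V_new/V_old).
Step 2:
                  G         M         D
  Initial    0.1432    0.1681    0.2088
  Change   -0.03617  -0.03617   0.03617
  Equil       0.107    0.1319     0.245
  solve Keq expr → x = 0.01206; check Q = 5225
Then change container volume by factor 2 (V_new/V_old).
Step 3:
                  G         M         D
  Initial   0.05352   0.06596    0.1225
  Change    0.01808   0.01808  -0.01808
  Equil      0.0716   0.08404    0.1044
  solve Keq expr → x = -0.006028; check Q = 5225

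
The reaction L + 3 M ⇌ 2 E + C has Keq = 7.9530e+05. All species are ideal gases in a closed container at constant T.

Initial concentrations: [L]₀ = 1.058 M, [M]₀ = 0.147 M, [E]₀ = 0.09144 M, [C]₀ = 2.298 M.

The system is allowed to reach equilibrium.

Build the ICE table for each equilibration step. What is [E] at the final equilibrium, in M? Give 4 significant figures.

[E]_eq = 0.1863 M

Q₀ = 5.717 vs Keq = 7.9530e+05 ⇒ Q<K, forward
Step 1:
                   L          M          E          C
  I            1.058      0.147    0.09144      2.298
  C         -0.04745    -0.1423    0.09489    0.04745
  E            1.011   0.004662     0.1863      2.345
  solve Keq expr → x = 0.04745; check Q = 7.9530e+05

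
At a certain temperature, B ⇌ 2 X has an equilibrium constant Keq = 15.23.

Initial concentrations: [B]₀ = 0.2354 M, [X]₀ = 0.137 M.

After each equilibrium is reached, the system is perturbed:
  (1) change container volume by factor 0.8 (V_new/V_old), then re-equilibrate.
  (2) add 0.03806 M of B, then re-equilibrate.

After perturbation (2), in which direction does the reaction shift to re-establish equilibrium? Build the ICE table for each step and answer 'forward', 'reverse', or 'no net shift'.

Direction: forward

Q₀ = 0.07973 vs Keq = 15.23 ⇒ Q<K, forward
Step 1:
                   B          X
  init        0.2354      0.137
  Δ          -0.2144     0.4288
  eq         0.02102     0.5658
  solve Keq expr → x = 0.2144; check Q = 15.23
Then change container volume by factor 0.8 (V_new/V_old).
Step 2:
                   B          X
  init       0.02627     0.7072
  Δ         0.005546   -0.01109
  eq         0.03182     0.6961
  solve Keq expr → x = -0.005546; check Q = 15.23
Then add 0.03806 M of B.
Step 3:
                   B          X
  init       0.06988     0.6961
  Δ         -0.03195     0.0639
  eq         0.03793       0.76
  solve Keq expr → x = 0.03195; check Q = 15.23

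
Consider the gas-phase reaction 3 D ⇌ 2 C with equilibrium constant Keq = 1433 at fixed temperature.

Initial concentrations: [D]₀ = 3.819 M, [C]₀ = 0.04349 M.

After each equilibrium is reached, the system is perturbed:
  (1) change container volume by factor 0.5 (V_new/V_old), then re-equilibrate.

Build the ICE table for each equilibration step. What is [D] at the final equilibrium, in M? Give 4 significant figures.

[D]_eq = 0.2596 M

Q₀ = 3.3957e-05 vs Keq = 1433 ⇒ Q<K, forward
Step 1:
                  D         C
  I           3.819   0.04349
  C          -3.656     2.438
  E          0.1626     2.481
  solve Keq expr → x = 1.219; check Q = 1433
Then change container volume by factor 0.5 (V_new/V_old).
Step 2:
                  D         C
  I          0.3251     4.962
  C        -0.06556   0.04371
  E          0.2596     5.006
  solve Keq expr → x = 0.02185; check Q = 1433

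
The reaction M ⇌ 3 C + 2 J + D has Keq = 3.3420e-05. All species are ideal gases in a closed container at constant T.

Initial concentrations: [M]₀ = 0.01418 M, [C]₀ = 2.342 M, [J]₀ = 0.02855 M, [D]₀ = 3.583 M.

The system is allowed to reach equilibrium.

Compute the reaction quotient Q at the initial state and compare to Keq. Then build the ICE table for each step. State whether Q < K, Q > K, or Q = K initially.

Q₀ = 2.646; Q > K (proceeds reverse)

Q₀ = 2.646 vs Keq = 3.3420e-05 ⇒ Q>K, reverse
Step 1:
                   M          C          J          D
  I          0.01418      2.342    0.02855      3.583
  C           0.0142    -0.0426    -0.0284    -0.0142
  E          0.02838      2.299 1.4785e-04      3.569
  solve Keq expr → x = -0.0142; check Q = 3.3420e-05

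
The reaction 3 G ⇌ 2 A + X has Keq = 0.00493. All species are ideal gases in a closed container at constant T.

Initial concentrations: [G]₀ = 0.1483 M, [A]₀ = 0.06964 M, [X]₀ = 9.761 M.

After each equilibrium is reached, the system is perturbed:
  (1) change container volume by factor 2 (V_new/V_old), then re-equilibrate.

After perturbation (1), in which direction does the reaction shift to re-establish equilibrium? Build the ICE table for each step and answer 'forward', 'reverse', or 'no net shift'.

Q₀ = 14.51 vs Keq = 0.00493 ⇒ Q>K, reverse
Step 1:
                  G         A         X
  init       0.1483   0.06964     9.761
  Δ          0.1003  -0.06685  -0.03342
  eq         0.2486   0.00279     9.728
  solve Keq expr → x = -0.03342; check Q = 0.00493
Then change container volume by factor 2 (V_new/V_old).
Step 2:
                  G         A         X
  init       0.1243  0.001395     4.864
  Δ               0         0         0
  eq         0.1243  0.001395     4.864
  solve Keq expr → x = 0; check Q = 0.00493

Direction: no net shift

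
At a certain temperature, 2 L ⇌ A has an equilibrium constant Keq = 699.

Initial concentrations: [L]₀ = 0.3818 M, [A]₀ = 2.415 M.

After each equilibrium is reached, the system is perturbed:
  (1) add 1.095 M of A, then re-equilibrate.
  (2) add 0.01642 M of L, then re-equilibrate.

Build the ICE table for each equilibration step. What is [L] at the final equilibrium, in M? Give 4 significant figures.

[L]_eq = 0.07249 M

Q₀ = 16.57 vs Keq = 699 ⇒ Q<K, forward
Step 1:
                  L         A
  init       0.3818     2.415
  Δ         -0.3211    0.1605
  eq         0.0607     2.576
  solve Keq expr → x = 0.1605; check Q = 699
Then add 1.095 M of A.
Step 2:
                  L         A
  init       0.0607     3.671
  Δ         0.01171 -0.005853
  eq        0.07241     3.665
  solve Keq expr → x = -0.005853; check Q = 699
Then add 0.01642 M of L.
Step 3:
                  L         A
  init      0.08883     3.665
  Δ        -0.01634   0.00817
  eq        0.07249     3.673
  solve Keq expr → x = 0.00817; check Q = 699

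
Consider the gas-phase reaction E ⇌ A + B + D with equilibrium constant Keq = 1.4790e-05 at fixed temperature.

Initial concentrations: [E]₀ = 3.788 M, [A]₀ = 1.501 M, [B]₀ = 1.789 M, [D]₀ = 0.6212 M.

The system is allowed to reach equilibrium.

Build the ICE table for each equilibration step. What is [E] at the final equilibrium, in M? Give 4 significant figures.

[E]_eq = 4.409 M

Q₀ = 0.4404 vs Keq = 1.4790e-05 ⇒ Q>K, reverse
Step 1:
                  E         A         B         D
  Initial     3.788     1.501     1.789    0.6212
  Change     0.6211   -0.6211   -0.6211   -0.6211
  Equil       4.409    0.8799     1.168 6.3462e-05
  solve Keq expr → x = -0.6211; check Q = 1.4790e-05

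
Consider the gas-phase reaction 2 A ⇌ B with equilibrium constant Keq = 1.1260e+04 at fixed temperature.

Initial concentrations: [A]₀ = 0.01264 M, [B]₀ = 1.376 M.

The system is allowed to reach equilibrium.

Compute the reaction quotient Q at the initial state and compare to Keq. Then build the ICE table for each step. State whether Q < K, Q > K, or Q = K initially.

Q₀ = 8612 vs Keq = 1.1260e+04 ⇒ Q<K, forward
Step 1:
                  A         B
  init      0.01264     1.376
  Δ       -0.001582 7.9115e-04
  eq        0.01106     1.377
  solve Keq expr → x = 7.9115e-04; check Q = 1.1260e+04

Q₀ = 8612; Q < K (proceeds forward)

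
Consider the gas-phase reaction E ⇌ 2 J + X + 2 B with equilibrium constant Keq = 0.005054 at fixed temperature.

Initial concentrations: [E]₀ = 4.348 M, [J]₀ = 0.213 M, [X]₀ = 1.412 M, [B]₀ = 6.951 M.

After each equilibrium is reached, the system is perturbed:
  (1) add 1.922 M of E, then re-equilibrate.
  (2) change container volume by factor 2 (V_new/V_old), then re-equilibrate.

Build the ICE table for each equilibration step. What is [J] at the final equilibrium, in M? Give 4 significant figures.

Q₀ = 0.7119 vs Keq = 0.005054 ⇒ Q>K, reverse
Step 1:
                    E           J           X           B
  Initial       4.348       0.213       1.412       6.951
  Change      0.09683     -0.1937    -0.09683     -0.1937
  Equil         4.445     0.01934       1.315       6.757
  solve Keq expr → x = -0.09683; check Q = 0.005054
Then add 1.922 M of E.
Step 2:
                    E           J           X           B
  Initial       6.367     0.01934       1.315       6.757
  Change    -0.001887    0.003774    0.001887    0.003774
  Equil         6.365     0.02312       1.317       6.761
  solve Keq expr → x = 0.001887; check Q = 0.005054
Then change container volume by factor 2 (V_new/V_old).
Step 3:
                    E           J           X           B
  Initial       3.182     0.01156      0.6585       3.381
  Change     -0.01676     0.03353     0.01676     0.03353
  Equil         3.166     0.04509      0.6753       3.414
  solve Keq expr → x = 0.01676; check Q = 0.005054

[J]_eq = 0.04509 M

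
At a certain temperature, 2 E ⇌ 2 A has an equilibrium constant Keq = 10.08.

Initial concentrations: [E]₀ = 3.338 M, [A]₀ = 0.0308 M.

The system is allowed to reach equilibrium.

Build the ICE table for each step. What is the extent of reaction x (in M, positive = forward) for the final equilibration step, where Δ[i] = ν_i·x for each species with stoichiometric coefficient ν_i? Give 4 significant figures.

Q₀ = 8.5139e-05 vs Keq = 10.08 ⇒ Q<K, forward
Step 1:
                   E          A
  Initial      3.338     0.0308
  Change      -2.531      2.531
  Equil       0.8069      2.562
  solve Keq expr → x = 1.266; check Q = 10.08

x = 1.266 M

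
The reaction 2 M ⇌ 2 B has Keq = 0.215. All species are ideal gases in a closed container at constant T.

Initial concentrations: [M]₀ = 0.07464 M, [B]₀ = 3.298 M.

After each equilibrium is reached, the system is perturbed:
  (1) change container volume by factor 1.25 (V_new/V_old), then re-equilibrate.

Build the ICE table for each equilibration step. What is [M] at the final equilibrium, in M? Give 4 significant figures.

[M]_eq = 1.843 M

Q₀ = 1952 vs Keq = 0.215 ⇒ Q>K, reverse
Step 1:
                  M         B
  I         0.07464     3.298
  C            2.23     -2.23
  E           2.304     1.068
  solve Keq expr → x = -1.115; check Q = 0.215
Then change container volume by factor 1.25 (V_new/V_old).
Step 2:
                  M         B
  I           1.843    0.8547
  C               0         0
  E           1.843    0.8547
  solve Keq expr → x = 0; check Q = 0.215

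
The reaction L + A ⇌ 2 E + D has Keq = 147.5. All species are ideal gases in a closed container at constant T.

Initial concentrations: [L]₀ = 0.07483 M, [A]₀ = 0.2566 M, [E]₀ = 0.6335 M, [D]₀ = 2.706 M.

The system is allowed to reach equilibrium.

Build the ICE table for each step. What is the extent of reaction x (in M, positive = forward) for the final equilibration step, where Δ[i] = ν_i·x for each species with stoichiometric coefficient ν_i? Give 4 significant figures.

Q₀ = 56.56 vs Keq = 147.5 ⇒ Q<K, forward
Step 1:
                    L           A           E           D
  init        0.07483      0.2566      0.6335       2.706
  Δ          -0.03383    -0.03383     0.06767     0.03383
  eq            0.041      0.2228      0.7012        2.74
  solve Keq expr → x = 0.03383; check Q = 147.5

x = 0.03383 M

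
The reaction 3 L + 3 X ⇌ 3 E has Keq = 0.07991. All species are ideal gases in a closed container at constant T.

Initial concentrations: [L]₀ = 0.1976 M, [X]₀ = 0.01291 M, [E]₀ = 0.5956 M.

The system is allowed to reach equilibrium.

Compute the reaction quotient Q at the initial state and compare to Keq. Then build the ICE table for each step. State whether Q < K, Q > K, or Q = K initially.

Q₀ = 1.2727e+07 vs Keq = 0.07991 ⇒ Q>K, reverse
Step 1:
                    L           X           E
  Initial      0.1976     0.01291      0.5956
  Change       0.4611      0.4611     -0.4611
  Equil        0.6587       0.474      0.1345
  solve Keq expr → x = -0.1537; check Q = 0.07991

Q₀ = 1.2727e+07; Q > K (proceeds reverse)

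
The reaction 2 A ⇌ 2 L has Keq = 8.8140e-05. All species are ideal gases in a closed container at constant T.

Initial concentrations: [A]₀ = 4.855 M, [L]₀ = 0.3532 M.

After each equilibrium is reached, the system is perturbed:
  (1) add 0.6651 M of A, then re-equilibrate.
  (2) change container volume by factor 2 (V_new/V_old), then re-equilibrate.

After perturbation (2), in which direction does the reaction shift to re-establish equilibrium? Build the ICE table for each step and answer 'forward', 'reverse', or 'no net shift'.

Q₀ = 0.005293 vs Keq = 8.8140e-05 ⇒ Q>K, reverse
Step 1:
                    A           L
  Initial       4.855      0.3532
  Change       0.3048     -0.3048
  Equil          5.16     0.04844
  solve Keq expr → x = -0.1524; check Q = 8.8140e-05
Then add 0.6651 M of A.
Step 2:
                    A           L
  Initial       5.825     0.04844
  Change    -0.006186    0.006186
  Equil         5.819     0.05463
  solve Keq expr → x = 0.003093; check Q = 8.8140e-05
Then change container volume by factor 2 (V_new/V_old).
Step 3:
                    A           L
  Initial       2.909     0.02731
  Change            0           0
  Equil         2.909     0.02731
  solve Keq expr → x = 0; check Q = 8.8140e-05

Direction: no net shift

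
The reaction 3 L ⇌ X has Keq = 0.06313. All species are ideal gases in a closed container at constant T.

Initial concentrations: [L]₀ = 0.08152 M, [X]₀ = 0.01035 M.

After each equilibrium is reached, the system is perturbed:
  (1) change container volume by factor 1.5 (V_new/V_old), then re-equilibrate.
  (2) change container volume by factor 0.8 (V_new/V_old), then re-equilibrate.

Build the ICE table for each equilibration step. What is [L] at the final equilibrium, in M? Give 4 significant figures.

[L]_eq = 0.09365 M

Q₀ = 19.11 vs Keq = 0.06313 ⇒ Q>K, reverse
Step 1:
                  L         X
  Initial   0.08152   0.01035
  Change    0.03078  -0.01026
  Equil      0.1123 8.9412e-05
  solve Keq expr → x = -0.01026; check Q = 0.06313
Then change container volume by factor 1.5 (V_new/V_old).
Step 2:
                  L         X
  Initial   0.07487 5.9608e-05
  Change  9.9031e-05 -3.3010e-05
  Equil     0.07497 2.6598e-05
  solve Keq expr → x = -3.3010e-05; check Q = 0.06313
Then change container volume by factor 0.8 (V_new/V_old).
Step 3:
                  L         X
  Initial   0.09371 3.3247e-05
  Change  -5.5826e-05 1.8609e-05
  Equil     0.09365 5.1856e-05
  solve Keq expr → x = 1.8609e-05; check Q = 0.06313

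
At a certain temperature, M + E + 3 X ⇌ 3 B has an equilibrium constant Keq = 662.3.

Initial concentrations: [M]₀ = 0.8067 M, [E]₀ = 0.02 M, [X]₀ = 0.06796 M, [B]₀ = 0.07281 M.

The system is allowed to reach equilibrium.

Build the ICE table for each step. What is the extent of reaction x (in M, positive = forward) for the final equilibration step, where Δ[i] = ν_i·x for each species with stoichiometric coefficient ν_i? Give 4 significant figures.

Q₀ = 76.22 vs Keq = 662.3 ⇒ Q<K, forward
Step 1:
                  M         E         X         B
  Initial    0.8067      0.02   0.06796   0.07281
  Change  -0.006596 -0.006596  -0.01979   0.01979
  Equil      0.8001    0.0134   0.04817    0.0926
  solve Keq expr → x = 0.006596; check Q = 662.3

x = 0.006596 M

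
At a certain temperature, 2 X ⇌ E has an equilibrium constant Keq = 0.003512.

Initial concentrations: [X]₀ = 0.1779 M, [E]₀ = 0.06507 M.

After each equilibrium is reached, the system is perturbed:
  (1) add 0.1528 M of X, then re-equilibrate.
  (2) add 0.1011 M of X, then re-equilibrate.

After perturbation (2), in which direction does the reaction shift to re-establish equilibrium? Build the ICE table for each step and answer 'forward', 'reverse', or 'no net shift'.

Direction: forward

Q₀ = 2.056 vs Keq = 0.003512 ⇒ Q>K, reverse
Step 1:
                   X          E
  Initial     0.1779    0.06507
  Change      0.1295   -0.06474
  Equil       0.3074 3.3181e-04
  solve Keq expr → x = -0.06474; check Q = 0.003512
Then add 0.1528 M of X.
Step 2:
                   X          E
  Initial     0.4602 3.3181e-04
  Change  -8.1850e-04 4.0925e-04
  Equil       0.4594 7.4107e-04
  solve Keq expr → x = 4.0925e-04; check Q = 0.003512
Then add 0.1011 M of X.
Step 3:
                   X          E
  Initial     0.5605 7.4107e-04
  Change  -7.1854e-04 3.5927e-04
  Equil       0.5597     0.0011
  solve Keq expr → x = 3.5927e-04; check Q = 0.003512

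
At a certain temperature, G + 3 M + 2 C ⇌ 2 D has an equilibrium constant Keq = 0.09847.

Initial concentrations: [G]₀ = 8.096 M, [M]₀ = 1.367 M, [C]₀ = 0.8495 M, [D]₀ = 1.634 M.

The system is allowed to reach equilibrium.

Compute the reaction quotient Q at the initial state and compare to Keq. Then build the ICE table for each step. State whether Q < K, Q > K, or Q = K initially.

Q₀ = 0.1789; Q > K (proceeds reverse)

Q₀ = 0.1789 vs Keq = 0.09847 ⇒ Q>K, reverse
Step 1:
                  G         M         C         D
  I           8.096     1.367    0.8495     1.634
  C         0.04456    0.1337   0.08912  -0.08912
  E           8.141     1.501    0.9386     1.545
  solve Keq expr → x = -0.04456; check Q = 0.09847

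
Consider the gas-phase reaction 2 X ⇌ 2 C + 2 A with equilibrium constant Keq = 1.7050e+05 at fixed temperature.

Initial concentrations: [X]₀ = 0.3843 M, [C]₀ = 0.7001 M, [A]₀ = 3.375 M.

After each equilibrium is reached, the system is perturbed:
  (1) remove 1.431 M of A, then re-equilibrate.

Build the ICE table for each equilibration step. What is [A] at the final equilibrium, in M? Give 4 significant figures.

Q₀ = 37.8 vs Keq = 1.7050e+05 ⇒ Q<K, forward
Step 1:
                  X         C         A
  I          0.3843    0.7001     3.375
  C         -0.3745    0.3745    0.3745
  E        0.009758     1.075      3.75
  solve Keq expr → x = 0.1873; check Q = 1.7050e+05
Then remove 1.431 M of A.
Step 2:
                  X         C         A
  I        0.009758     1.075     2.319
  C       -0.003694  0.003694  0.003694
  E        0.006065     1.078     2.322
  solve Keq expr → x = 0.001847; check Q = 1.7050e+05

[A]_eq = 2.322 M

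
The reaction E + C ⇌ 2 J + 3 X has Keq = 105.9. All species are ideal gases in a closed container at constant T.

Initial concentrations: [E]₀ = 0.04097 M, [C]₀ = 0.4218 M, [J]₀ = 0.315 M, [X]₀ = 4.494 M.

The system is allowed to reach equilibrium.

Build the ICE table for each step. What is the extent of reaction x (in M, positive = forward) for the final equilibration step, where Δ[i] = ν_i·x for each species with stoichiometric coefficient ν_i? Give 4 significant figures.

Q₀ = 521.1 vs Keq = 105.9 ⇒ Q>K, reverse
Step 1:
                   E          C          J          X
  I          0.04097     0.4218      0.315      4.494
  C           0.0446     0.0446    -0.0892    -0.1338
  E          0.08557     0.4664     0.2258       4.36
  solve Keq expr → x = -0.0446; check Q = 105.9

x = -0.0446 M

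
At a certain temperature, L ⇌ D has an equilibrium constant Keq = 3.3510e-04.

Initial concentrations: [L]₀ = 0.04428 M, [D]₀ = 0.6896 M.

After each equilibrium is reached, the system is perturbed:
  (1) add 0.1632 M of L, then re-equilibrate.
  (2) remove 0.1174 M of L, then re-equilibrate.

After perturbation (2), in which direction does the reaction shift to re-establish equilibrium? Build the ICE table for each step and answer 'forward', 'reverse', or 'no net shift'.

Direction: reverse

Q₀ = 15.57 vs Keq = 3.3510e-04 ⇒ Q>K, reverse
Step 1:
                  L         D
  I         0.04428    0.6896
  C          0.6894   -0.6894
  E          0.7336 2.4584e-04
  solve Keq expr → x = -0.6894; check Q = 3.3510e-04
Then add 0.1632 M of L.
Step 2:
                  L         D
  I          0.8968 2.4584e-04
  C       -5.4670e-05 5.4670e-05
  E          0.8968 3.0051e-04
  solve Keq expr → x = 5.4670e-05; check Q = 3.3510e-04
Then remove 0.1174 M of L.
Step 3:
                  L         D
  I          0.7794 3.0051e-04
  C       3.9328e-05 -3.9328e-05
  E          0.7794 2.6118e-04
  solve Keq expr → x = -3.9328e-05; check Q = 3.3510e-04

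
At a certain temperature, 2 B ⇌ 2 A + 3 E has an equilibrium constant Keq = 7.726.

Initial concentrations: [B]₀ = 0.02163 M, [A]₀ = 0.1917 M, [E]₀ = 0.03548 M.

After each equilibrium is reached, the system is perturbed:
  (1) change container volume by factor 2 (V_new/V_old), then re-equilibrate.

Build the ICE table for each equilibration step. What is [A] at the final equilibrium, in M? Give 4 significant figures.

[A]_eq = 0.1064 M

Q₀ = 0.003508 vs Keq = 7.726 ⇒ Q<K, forward
Step 1:
                    B           A           E
  Initial     0.02163      0.1917     0.03548
  Change     -0.02034     0.02034     0.03051
  Equil      0.001293       0.212     0.06599
  solve Keq expr → x = 0.01017; check Q = 7.726
Then change container volume by factor 2 (V_new/V_old).
Step 2:
                    B           A           E
  Initial  6.4651e-04       0.106     0.03299
  Change  -4.1060e-04  4.1060e-04  6.1589e-04
  Equil    2.3592e-04      0.1064     0.03361
  solve Keq expr → x = 2.0530e-04; check Q = 7.726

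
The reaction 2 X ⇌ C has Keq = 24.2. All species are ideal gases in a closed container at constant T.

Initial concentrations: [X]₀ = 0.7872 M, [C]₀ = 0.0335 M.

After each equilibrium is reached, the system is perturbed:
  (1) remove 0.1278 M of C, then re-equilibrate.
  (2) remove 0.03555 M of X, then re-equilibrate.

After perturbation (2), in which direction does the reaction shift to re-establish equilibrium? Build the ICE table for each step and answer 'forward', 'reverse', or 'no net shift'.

Q₀ = 0.05406 vs Keq = 24.2 ⇒ Q<K, forward
Step 1:
                    X           C
  Initial      0.7872      0.0335
  Change      -0.6643      0.3321
  Equil        0.1229      0.3656
  solve Keq expr → x = 0.3321; check Q = 24.2
Then remove 0.1278 M of C.
Step 2:
                    X           C
  Initial      0.1229      0.2378
  Change     -0.02156     0.01078
  Equil        0.1014      0.2486
  solve Keq expr → x = 0.01078; check Q = 24.2
Then remove 0.03555 M of X.
Step 3:
                    X           C
  Initial     0.06581      0.2486
  Change      0.03221    -0.01611
  Equil       0.09802      0.2325
  solve Keq expr → x = -0.01611; check Q = 24.2

Direction: reverse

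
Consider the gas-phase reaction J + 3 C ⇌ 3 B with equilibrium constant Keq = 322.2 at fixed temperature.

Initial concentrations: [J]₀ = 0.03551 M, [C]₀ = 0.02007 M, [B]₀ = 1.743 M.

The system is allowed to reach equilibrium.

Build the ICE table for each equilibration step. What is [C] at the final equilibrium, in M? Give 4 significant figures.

[C]_eq = 0.3769 M

Q₀ = 1.8446e+07 vs Keq = 322.2 ⇒ Q>K, reverse
Step 1:
                    J           C           B
  I           0.03551     0.02007       1.743
  C            0.1189      0.3568     -0.3568
  E            0.1544      0.3769       1.386
  solve Keq expr → x = -0.1189; check Q = 322.2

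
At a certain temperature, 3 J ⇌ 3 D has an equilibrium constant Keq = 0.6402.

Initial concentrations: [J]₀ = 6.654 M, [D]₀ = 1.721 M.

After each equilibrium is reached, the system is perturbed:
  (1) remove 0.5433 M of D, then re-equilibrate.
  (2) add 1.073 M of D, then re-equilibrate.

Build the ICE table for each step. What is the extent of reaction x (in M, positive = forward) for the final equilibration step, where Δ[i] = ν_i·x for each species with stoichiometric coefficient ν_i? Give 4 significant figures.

Q₀ = 0.0173 vs Keq = 0.6402 ⇒ Q<K, forward
Step 1:
                    J           D
  Initial       6.654       1.721
  Change       -2.156       2.156
  Equil         4.498       3.877
  solve Keq expr → x = 0.7186; check Q = 0.6402
Then remove 0.5433 M of D.
Step 2:
                    J           D
  Initial       4.498       3.334
  Change      -0.2918      0.2918
  Equil         4.206       3.625
  solve Keq expr → x = 0.09727; check Q = 0.6402
Then add 1.073 M of D.
Step 3:
                    J           D
  Initial       4.206       4.698
  Change       0.5763     -0.5763
  Equil         4.783       4.122
  solve Keq expr → x = -0.1921; check Q = 0.6402

x = -0.1921 M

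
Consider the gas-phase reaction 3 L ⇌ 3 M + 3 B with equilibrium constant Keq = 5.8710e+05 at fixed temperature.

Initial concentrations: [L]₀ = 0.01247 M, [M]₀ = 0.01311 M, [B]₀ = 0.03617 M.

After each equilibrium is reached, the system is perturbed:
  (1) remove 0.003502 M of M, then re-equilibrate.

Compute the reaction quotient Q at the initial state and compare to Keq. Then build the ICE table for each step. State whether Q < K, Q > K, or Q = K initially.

Q₀ = 5.4986e-05 vs Keq = 5.8710e+05 ⇒ Q<K, forward
Step 1:
                  L         M         B
  Initial   0.01247   0.01311   0.03617
  Change   -0.01246   0.01246   0.01246
  Equil   1.4846e-05   0.02557   0.04863
  solve Keq expr → x = 0.004152; check Q = 5.8710e+05
Then remove 0.003502 M of M.
Step 2:
                  L         M         B
  Initial 1.4846e-05   0.02206   0.04863
  Change  -2.0319e-06 2.0319e-06 2.0319e-06
  Equil   1.2814e-05   0.02207   0.04863
  solve Keq expr → x = 6.7730e-07; check Q = 5.8710e+05

Q₀ = 5.4986e-05; Q < K (proceeds forward)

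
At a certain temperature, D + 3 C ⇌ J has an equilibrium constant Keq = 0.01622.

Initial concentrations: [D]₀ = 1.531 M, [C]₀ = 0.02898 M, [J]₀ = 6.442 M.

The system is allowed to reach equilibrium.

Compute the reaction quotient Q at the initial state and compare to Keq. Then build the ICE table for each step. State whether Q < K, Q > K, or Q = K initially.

Q₀ = 1.7288e+05 vs Keq = 0.01622 ⇒ Q>K, reverse
Step 1:
                    D           C           J
  Initial       1.531     0.02898       6.442
  Change        1.532       4.595      -1.532
  Equil         3.063       4.624        4.91
  solve Keq expr → x = -1.532; check Q = 0.01622

Q₀ = 1.7288e+05; Q > K (proceeds reverse)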